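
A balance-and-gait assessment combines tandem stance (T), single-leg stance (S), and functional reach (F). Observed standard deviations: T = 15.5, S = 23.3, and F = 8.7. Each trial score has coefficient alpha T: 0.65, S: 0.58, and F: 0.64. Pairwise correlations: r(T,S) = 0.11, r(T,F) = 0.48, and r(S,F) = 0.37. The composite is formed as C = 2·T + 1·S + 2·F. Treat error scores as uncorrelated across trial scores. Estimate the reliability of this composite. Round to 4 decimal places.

Var(C) = 2²·15.5² + 23.3² + 2²·8.7² + 2·[2·15.5·23.3·0.11 + 4·15.5·8.7·0.48 + 2·23.3·8.7·0.37] = 1806.65 + 976.741 = 2783.39.
Because errors are independent across components, Cov(Tᵢ,Tⱼ) = Cov(Xᵢ,Xⱼ); the off-diagonal part of the true-score variance is the same as above.
True-score variance = [2²·15.5²·0.65 + 23.3²·0.58 + 2²·8.7²·0.64] + 976.741 = 1133.29 + 976.741 = 2110.03.
Reliability = 2110.03 / 2783.39 = 0.7581.

0.7581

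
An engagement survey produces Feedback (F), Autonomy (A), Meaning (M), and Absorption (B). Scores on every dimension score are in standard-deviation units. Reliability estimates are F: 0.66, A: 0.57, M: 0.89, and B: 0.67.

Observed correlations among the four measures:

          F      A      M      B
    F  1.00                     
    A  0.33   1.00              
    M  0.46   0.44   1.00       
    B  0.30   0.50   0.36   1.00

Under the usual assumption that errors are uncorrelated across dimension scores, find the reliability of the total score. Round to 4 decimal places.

Var(F+A+M+B) = 4 + 2·[0.33 + 0.46 + 0.30 + 0.44 + 0.50 + 0.36] = 4 + 4.78 = 8.78.
With uncorrelated errors the cross-covariances are all true-score covariance, so they carry over unchanged; only the diagonal terms shrink to ρᵢσᵢ².
True-score variance = [0.66 + 0.57 + 0.89 + 0.67] + 4.78 = 2.79 + 4.78 = 7.57.
Reliability = 7.57 / 8.78 = 0.8622.

0.8622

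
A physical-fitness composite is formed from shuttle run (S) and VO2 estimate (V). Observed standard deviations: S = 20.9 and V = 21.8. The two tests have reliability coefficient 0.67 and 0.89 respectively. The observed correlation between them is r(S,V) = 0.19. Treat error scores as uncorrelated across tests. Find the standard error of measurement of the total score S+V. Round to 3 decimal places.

Var(total) = 912.05 + 173.136 = 1085.19.
True-score variance = 715.626 + 173.136 = 888.762, so reliability = 0.8190.
Error variance = 1085.19 − 888.762 = 196.424; SEM = √196.424 = 14.015.

14.015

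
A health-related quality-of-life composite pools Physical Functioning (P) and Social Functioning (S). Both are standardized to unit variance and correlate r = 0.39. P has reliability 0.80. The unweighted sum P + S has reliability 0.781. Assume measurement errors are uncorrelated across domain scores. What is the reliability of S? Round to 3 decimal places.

Var(P+S) = 2 + 2·0.39 = 2.780.
True-score variance = ρ_P + ρ_S + 2·0.39, so 0.781 = (0.80 + ρ_S + 0.78) / 2.780.
ρ_S = 0.781·2.780 − 0.80 − 0.78 = 0.591.

0.591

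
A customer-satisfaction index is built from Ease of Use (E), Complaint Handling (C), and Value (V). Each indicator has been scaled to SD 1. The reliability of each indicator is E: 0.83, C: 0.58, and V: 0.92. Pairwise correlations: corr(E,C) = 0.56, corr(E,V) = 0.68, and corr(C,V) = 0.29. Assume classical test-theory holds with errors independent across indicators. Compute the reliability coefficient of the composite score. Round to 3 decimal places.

0.889

Var(E+C+V) = 3 + 2·[0.56 + 0.68 + 0.29] = 3 + 3.06 = 6.06.
Because errors are independent across components, Cov(Tᵢ,Tⱼ) = Cov(Xᵢ,Xⱼ); the off-diagonal part of the true-score variance is the same as above.
True-score variance = [0.83 + 0.58 + 0.92] + 3.06 = 2.33 + 3.06 = 5.39.
Reliability = 5.39 / 6.06 = 0.889.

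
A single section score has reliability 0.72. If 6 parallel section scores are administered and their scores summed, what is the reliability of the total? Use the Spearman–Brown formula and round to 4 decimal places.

ρ_k = kρ / (1 + (k−1)ρ) = 6·0.72 / (1 + 5·0.72) = 4.320 / 4.600 = 0.9391.

0.9391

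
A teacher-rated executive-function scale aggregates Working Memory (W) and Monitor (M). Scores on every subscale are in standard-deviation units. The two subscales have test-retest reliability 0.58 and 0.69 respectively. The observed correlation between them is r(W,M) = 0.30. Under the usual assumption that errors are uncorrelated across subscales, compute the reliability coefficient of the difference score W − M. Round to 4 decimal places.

Var(W−M) = 1 + 1 − 2·0.30 = 2 − 0.6 = 1.4.
Under uncorrelated errors the observed covariances equal the true-score covariances, so only the own-variance terms attenuate.
True-score variance = [0.58 + 0.69] − 0.6 = 1.27 − 0.6 = 0.67.
Reliability = 0.67 / 1.4 = 0.4786.

0.4786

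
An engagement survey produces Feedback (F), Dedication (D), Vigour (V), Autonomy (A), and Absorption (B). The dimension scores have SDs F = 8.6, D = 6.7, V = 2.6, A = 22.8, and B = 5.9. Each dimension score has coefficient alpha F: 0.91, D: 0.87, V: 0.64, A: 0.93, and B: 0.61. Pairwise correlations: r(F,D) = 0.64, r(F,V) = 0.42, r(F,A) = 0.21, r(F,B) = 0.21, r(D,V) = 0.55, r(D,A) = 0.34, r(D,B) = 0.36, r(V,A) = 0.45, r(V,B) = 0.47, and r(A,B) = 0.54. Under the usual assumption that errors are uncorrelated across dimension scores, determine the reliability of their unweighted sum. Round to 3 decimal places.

0.948

Var(F+D+V+A+B) = 8.6² + 6.7² + 2.6² + 22.8² + 5.9² + 2·[8.6·6.7·0.64 + 8.6·2.6·0.42 + 8.6·22.8·0.21 + 8.6·5.9·0.21 + 6.7·2.6·0.55 + 6.7·22.8·0.34 + 6.7·5.9·0.36 + 2.6·22.8·0.45 + 2.6·5.9·0.47 + 22.8·5.9·0.54] = 680.26 + 560.754 = 1241.01.
Under uncorrelated errors the observed covariances equal the true-score covariances, so only the own-variance terms attenuate.
True-score variance = [8.6²·0.91 + 6.7²·0.87 + 2.6²·0.64 + 22.8²·0.93 + 5.9²·0.61] + 560.754 = 615.37 + 560.754 = 1176.12.
Reliability = 1176.12 / 1241.01 = 0.948.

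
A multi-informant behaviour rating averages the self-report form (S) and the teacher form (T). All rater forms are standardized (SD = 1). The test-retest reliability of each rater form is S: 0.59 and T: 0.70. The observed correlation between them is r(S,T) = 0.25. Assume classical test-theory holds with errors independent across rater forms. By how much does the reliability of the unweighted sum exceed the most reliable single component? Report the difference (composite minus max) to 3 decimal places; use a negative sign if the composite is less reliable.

Var(sum) = 2 + 0.5 = 2.5; true-score variance = 1.29 + 0.5 = 1.79; composite reliability = 0.7160.
Max component reliability = 0.7000.
Difference = 0.7160 − 0.7000 = 0.016.

0.016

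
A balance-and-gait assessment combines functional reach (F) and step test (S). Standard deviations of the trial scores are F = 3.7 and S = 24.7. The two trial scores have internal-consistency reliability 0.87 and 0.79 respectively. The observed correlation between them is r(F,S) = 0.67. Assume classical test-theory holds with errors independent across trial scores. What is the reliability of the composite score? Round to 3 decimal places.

Var(F+S) = 3.7² + 24.7² + 2·[3.7·24.7·0.67] = 623.78 + 122.463 = 746.243.
Under uncorrelated errors the observed covariances equal the true-score covariances, so only the own-variance terms attenuate.
True-score variance = [3.7²·0.87 + 24.7²·0.79] + 122.463 = 493.881 + 122.463 = 616.344.
Reliability = 616.344 / 746.243 = 0.826.

0.826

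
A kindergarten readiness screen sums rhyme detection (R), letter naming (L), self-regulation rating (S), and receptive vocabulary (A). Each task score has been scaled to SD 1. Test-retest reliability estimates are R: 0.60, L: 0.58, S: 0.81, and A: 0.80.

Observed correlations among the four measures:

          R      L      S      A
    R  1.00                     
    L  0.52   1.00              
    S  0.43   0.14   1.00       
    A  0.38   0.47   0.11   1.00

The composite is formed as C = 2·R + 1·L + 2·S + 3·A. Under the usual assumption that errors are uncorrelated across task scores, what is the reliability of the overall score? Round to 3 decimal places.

Var(C) = 2² + 1 + 2² + 3² + 2·[2·0.52 + 4·0.43 + 6·0.38 + 2·0.14 + 3·0.47 + 6·0.11] = 18 + 14.78 = 32.78.
Because errors are independent across components, Cov(Tᵢ,Tⱼ) = Cov(Xᵢ,Xⱼ); the off-diagonal part of the true-score variance is the same as above.
True-score variance = [2²·0.60 + 0.58 + 2²·0.81 + 3²·0.80] + 14.78 = 13.42 + 14.78 = 28.2.
Reliability = 28.2 / 32.78 = 0.860.

0.860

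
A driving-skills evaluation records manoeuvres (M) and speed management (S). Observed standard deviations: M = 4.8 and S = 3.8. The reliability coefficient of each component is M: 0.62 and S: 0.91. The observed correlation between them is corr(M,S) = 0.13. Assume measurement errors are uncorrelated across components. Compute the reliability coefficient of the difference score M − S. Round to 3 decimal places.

Var(M−S) = 4.8² + 3.8² − 2·4.8·3.8·0.13 = 37.48 − 4.7424 = 32.7376.
With uncorrelated errors the cross-covariances are all true-score covariance, so they carry over unchanged; only the diagonal terms shrink to ρᵢσᵢ².
True-score variance = [4.8²·0.62 + 3.8²·0.91] − 4.7424 = 27.4252 − 4.7424 = 22.6828.
Reliability = 22.6828 / 32.7376 = 0.693.

0.693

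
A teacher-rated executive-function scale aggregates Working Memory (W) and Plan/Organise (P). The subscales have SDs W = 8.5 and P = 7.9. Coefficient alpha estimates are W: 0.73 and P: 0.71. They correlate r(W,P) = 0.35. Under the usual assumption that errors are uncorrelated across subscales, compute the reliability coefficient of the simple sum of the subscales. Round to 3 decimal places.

Var(W+P) = 8.5² + 7.9² + 2·[8.5·7.9·0.35] = 134.66 + 47.005 = 181.665.
With uncorrelated errors the cross-covariances are all true-score covariance, so they carry over unchanged; only the diagonal terms shrink to ρᵢσᵢ².
True-score variance = [8.5²·0.73 + 7.9²·0.71] + 47.005 = 97.0536 + 47.005 = 144.059.
Reliability = 144.059 / 181.665 = 0.793.

0.793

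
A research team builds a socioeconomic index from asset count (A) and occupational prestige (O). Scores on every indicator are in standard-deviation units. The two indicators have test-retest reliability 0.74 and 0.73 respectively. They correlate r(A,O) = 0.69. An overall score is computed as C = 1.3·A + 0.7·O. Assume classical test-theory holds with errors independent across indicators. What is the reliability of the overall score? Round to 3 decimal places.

Var(C) = 1.3² + 0.7² + 2·[0.91·0.69] = 2.18 + 1.2558 = 3.4358.
Because errors are independent across components, Cov(Tᵢ,Tⱼ) = Cov(Xᵢ,Xⱼ); the off-diagonal part of the true-score variance is the same as above.
True-score variance = [1.3²·0.74 + 0.7²·0.73] + 1.2558 = 1.6083 + 1.2558 = 2.8641.
Reliability = 2.8641 / 3.4358 = 0.834.

0.834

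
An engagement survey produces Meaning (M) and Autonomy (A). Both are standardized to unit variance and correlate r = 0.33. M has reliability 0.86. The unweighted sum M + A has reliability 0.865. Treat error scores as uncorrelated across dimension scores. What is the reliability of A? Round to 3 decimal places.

Var(M+A) = 2 + 2·0.33 = 2.660.
True-score variance = ρ_M + ρ_A + 2·0.33, so 0.865 = (0.86 + ρ_A + 0.66) / 2.660.
ρ_A = 0.865·2.660 − 0.86 − 0.66 = 0.781.

0.781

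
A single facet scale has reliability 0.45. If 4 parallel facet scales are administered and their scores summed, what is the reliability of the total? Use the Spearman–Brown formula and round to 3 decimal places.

0.766

ρ_k = kρ / (1 + (k−1)ρ) = 4·0.45 / (1 + 3·0.45) = 1.800 / 2.350 = 0.766.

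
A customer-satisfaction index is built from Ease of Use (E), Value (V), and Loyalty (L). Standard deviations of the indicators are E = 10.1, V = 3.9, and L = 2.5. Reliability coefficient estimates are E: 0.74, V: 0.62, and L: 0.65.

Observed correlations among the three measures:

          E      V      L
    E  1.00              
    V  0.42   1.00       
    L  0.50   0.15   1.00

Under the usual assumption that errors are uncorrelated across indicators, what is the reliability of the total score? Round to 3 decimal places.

Var(E+V+L) = 10.1² + 3.9² + 2.5² + 2·[10.1·3.9·0.42 + 10.1·2.5·0.50 + 3.9·2.5·0.15] = 123.47 + 61.2626 = 184.733.
Under uncorrelated errors the observed covariances equal the true-score covariances, so only the own-variance terms attenuate.
True-score variance = [10.1²·0.74 + 3.9²·0.62 + 2.5²·0.65] + 61.2626 = 88.9801 + 61.2626 = 150.243.
Reliability = 150.243 / 184.733 = 0.813.

0.813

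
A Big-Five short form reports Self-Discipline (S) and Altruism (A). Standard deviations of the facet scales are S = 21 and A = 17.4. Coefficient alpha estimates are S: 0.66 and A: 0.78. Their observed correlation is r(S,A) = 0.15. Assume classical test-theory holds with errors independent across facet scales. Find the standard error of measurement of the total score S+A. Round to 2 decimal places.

14.72

Var(total) = 743.76 + 109.62 = 853.38.
True-score variance = 527.213 + 109.62 = 636.833, so reliability = 0.7462.
Error variance = 853.38 − 636.833 = 216.547; SEM = √216.547 = 14.72.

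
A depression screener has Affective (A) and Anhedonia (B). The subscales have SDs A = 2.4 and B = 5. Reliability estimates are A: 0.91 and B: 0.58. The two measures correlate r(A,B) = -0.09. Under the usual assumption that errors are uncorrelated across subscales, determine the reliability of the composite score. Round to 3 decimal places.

Var(A+B) = 2.4² + 5² + 2·[2.4·5·(-0.09)] = 30.76 − 2.16 = 28.6.
Under uncorrelated errors the observed covariances equal the true-score covariances, so only the own-variance terms attenuate.
True-score variance = [2.4²·0.91 + 5²·0.58] − 2.16 = 19.7416 − 2.16 = 17.5816.
Reliability = 17.5816 / 28.6 = 0.615.

0.615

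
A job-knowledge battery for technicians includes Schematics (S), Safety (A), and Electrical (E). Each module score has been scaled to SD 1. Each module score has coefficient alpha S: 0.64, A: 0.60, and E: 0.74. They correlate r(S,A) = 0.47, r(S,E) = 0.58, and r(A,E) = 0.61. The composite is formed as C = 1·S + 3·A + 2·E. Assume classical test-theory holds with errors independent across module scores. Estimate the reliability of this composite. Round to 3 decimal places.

0.811

Var(C) = 1 + 3² + 2² + 2·[3·0.47 + 2·0.58 + 6·0.61] = 14 + 12.46 = 26.46.
Under uncorrelated errors the observed covariances equal the true-score covariances, so only the own-variance terms attenuate.
True-score variance = [0.64 + 3²·0.60 + 2²·0.74] + 12.46 = 9 + 12.46 = 21.46.
Reliability = 21.46 / 26.46 = 0.811.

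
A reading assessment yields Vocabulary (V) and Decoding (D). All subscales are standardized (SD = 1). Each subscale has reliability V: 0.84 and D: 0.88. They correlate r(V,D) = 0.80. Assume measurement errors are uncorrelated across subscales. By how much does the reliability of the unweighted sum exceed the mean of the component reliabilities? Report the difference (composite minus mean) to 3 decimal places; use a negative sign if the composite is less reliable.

Var(sum) = 2 + 1.6 = 3.6; true-score variance = 1.72 + 1.6 = 3.32; composite reliability = 0.9222.
Mean component reliability = 0.8600.
Difference = 0.9222 − 0.8600 = 0.062.

0.062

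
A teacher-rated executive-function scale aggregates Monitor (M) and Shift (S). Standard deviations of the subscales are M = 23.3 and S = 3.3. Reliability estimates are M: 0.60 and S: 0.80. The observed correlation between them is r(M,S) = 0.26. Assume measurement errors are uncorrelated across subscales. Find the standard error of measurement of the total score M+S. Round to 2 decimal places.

Var(total) = 553.78 + 39.9828 = 593.763.
True-score variance = 334.446 + 39.9828 = 374.429, so reliability = 0.6306.
Error variance = 593.763 − 374.429 = 219.334; SEM = √219.334 = 14.81.

14.81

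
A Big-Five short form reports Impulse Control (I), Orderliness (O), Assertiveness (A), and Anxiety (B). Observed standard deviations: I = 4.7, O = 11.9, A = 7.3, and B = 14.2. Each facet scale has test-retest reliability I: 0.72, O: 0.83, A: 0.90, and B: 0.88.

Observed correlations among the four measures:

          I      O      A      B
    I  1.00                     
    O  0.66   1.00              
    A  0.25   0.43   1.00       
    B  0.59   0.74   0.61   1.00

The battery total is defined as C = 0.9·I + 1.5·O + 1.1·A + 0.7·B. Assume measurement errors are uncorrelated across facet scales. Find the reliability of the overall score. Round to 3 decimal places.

Var(C) = 0.9²·4.7² + 1.5²·11.9² + 1.1²·7.3² + 0.7²·14.2² + 2·[1.35·4.7·11.9·0.66 + 0.99·4.7·7.3·0.25 + 0.63·4.7·14.2·0.59 + 1.65·11.9·7.3·0.43 + 1.05·11.9·14.2·0.74 + 0.77·7.3·14.2·0.61] = 499.8 + 649.507 = 1149.31.
With uncorrelated errors the cross-covariances are all true-score covariance, so they carry over unchanged; only the diagonal terms shrink to ρᵢσᵢ².
True-score variance = [0.9²·4.7²·0.72 + 1.5²·11.9²·0.83 + 1.1²·7.3²·0.90 + 0.7²·14.2²·0.88] + 649.507 = 422.32 + 649.507 = 1071.83.
Reliability = 1071.83 / 1149.31 = 0.933.

0.933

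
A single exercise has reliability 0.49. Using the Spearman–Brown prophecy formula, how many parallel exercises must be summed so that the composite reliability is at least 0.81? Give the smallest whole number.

k ≥ ρ*(1−ρ₁)/(ρ₁(1−ρ*)) = 0.81·0.51 / (0.49·0.19) = 4.437.
Smallest integer k = 5.

5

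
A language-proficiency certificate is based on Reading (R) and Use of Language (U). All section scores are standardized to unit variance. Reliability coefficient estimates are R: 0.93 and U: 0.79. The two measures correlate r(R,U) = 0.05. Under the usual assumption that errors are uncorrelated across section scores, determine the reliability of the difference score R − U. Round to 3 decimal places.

0.853

Var(R−U) = 1 + 1 − 2·0.05 = 2 − 0.1 = 1.9.
With uncorrelated errors the cross-covariances are all true-score covariance, so they carry over unchanged; only the diagonal terms shrink to ρᵢσᵢ².
True-score variance = [0.93 + 0.79] − 0.1 = 1.72 − 0.1 = 1.62.
Reliability = 1.62 / 1.9 = 0.853.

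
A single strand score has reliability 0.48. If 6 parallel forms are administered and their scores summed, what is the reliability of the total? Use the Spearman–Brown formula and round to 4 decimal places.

ρ_k = kρ / (1 + (k−1)ρ) = 6·0.48 / (1 + 5·0.48) = 2.880 / 3.400 = 0.8471.

0.8471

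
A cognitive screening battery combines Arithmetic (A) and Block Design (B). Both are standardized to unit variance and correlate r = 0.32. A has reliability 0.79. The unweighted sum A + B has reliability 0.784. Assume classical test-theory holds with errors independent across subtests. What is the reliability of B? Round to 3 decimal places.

0.640

Var(A+B) = 2 + 2·0.32 = 2.640.
True-score variance = ρ_A + ρ_B + 2·0.32, so 0.784 = (0.79 + ρ_B + 0.64) / 2.640.
ρ_B = 0.784·2.640 − 0.79 − 0.64 = 0.640.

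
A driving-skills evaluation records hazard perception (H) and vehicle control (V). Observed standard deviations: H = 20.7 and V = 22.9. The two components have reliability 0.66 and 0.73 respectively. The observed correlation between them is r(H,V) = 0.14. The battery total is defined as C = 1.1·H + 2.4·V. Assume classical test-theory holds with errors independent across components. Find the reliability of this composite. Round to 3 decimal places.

Var(C) = 1.1²·20.7² + 2.4²·22.9² + 2·[2.64·20.7·22.9·0.14] = 3539.07 + 350.403 = 3889.48.
With uncorrelated errors the cross-covariances are all true-score covariance, so they carry over unchanged; only the diagonal terms shrink to ρᵢσᵢ².
True-score variance = [1.1²·20.7²·0.66 + 2.4²·22.9²·0.73] + 350.403 = 2547.23 + 350.403 = 2897.63.
Reliability = 2897.63 / 3889.48 = 0.745.

0.745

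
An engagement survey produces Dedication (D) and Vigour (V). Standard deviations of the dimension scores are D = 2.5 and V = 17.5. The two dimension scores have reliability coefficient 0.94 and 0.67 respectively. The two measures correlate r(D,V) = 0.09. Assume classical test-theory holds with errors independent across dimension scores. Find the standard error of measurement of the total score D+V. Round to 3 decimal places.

10.072

Var(total) = 312.5 + 7.875 = 320.375.
True-score variance = 211.062 + 7.875 = 218.938, so reliability = 0.6834.
Error variance = 320.375 − 218.938 = 101.438; SEM = √101.438 = 10.072.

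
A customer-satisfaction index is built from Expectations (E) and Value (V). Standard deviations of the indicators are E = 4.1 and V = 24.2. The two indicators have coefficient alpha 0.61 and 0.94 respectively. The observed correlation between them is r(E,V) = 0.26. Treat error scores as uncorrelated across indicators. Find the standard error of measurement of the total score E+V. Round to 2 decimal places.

Var(total) = 602.45 + 51.5944 = 654.044.
True-score variance = 560.756 + 51.5944 = 612.35, so reliability = 0.9363.
Error variance = 654.044 − 612.35 = 41.6943; SEM = √41.6943 = 6.46.

6.46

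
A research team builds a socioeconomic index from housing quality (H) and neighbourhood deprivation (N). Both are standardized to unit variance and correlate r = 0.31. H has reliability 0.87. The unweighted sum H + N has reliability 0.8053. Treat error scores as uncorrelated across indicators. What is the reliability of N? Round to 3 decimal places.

Var(H+N) = 2 + 2·0.31 = 2.620.
True-score variance = ρ_H + ρ_N + 2·0.31, so 0.8053 = (0.87 + ρ_N + 0.62) / 2.620.
ρ_N = 0.8053·2.620 − 0.87 − 0.62 = 0.620.

0.620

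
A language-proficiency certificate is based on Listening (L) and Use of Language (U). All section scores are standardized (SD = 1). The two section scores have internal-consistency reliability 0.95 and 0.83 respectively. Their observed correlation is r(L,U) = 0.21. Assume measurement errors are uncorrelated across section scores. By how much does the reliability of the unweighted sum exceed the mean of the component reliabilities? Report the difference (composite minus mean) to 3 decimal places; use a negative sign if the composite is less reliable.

Var(sum) = 2 + 0.42 = 2.42; true-score variance = 1.78 + 0.42 = 2.2; composite reliability = 0.9091.
Mean component reliability = 0.8900.
Difference = 0.9091 − 0.8900 = 0.019.

0.019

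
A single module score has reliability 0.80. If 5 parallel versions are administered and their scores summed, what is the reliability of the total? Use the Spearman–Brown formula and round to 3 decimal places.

0.952

ρ_k = kρ / (1 + (k−1)ρ) = 5·0.80 / (1 + 4·0.80) = 4.000 / 4.200 = 0.952.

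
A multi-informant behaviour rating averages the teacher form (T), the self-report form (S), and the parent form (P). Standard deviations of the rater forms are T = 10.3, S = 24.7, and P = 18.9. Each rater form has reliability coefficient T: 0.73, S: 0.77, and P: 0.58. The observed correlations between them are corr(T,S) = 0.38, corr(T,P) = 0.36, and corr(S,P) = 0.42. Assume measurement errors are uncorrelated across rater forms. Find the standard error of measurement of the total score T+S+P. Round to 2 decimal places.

Var(total) = 1073.39 + 725.651 = 1799.04.
True-score variance = 754.397 + 725.651 = 1480.05, so reliability = 0.8227.
Error variance = 1799.04 − 1480.05 = 318.993; SEM = √318.993 = 17.86.

17.86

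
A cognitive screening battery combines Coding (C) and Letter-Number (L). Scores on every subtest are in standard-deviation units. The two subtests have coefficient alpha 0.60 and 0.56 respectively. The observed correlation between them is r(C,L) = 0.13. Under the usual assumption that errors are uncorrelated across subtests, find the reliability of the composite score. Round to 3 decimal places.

0.628

Var(C+L) = 2 + 2·[0.13] = 2 + 0.26 = 2.26.
Because errors are independent across components, Cov(Tᵢ,Tⱼ) = Cov(Xᵢ,Xⱼ); the off-diagonal part of the true-score variance is the same as above.
True-score variance = [0.60 + 0.56] + 0.26 = 1.16 + 0.26 = 1.42.
Reliability = 1.42 / 2.26 = 0.628.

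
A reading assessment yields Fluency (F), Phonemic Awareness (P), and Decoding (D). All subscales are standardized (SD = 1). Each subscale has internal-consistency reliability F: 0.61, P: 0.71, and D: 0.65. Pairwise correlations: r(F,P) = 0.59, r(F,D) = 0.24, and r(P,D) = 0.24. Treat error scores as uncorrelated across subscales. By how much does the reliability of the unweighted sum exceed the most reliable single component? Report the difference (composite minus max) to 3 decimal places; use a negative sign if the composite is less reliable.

0.090

Var(sum) = 3 + 2.14 = 5.14; true-score variance = 1.97 + 2.14 = 4.11; composite reliability = 0.7996.
Max component reliability = 0.7100.
Difference = 0.7996 − 0.7100 = 0.090.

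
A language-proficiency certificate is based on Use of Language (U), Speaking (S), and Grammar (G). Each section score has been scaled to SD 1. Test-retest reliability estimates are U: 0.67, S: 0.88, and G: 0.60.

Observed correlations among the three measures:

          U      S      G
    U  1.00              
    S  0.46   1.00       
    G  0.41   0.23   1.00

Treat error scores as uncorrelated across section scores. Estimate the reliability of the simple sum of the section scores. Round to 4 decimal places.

Var(U+S+G) = 3 + 2·[0.46 + 0.41 + 0.23] = 3 + 2.2 = 5.2.
Under uncorrelated errors the observed covariances equal the true-score covariances, so only the own-variance terms attenuate.
True-score variance = [0.67 + 0.88 + 0.60] + 2.2 = 2.15 + 2.2 = 4.35.
Reliability = 4.35 / 5.2 = 0.8365.

0.8365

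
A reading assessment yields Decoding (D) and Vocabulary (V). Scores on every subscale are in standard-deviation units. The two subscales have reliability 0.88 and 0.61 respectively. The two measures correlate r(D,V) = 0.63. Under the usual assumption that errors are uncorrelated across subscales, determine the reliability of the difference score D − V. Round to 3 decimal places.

0.311

Var(D−V) = 1 + 1 − 2·0.63 = 2 − 1.26 = 0.74.
Under uncorrelated errors the observed covariances equal the true-score covariances, so only the own-variance terms attenuate.
True-score variance = [0.88 + 0.61] − 1.26 = 1.49 − 1.26 = 0.23.
Reliability = 0.23 / 0.74 = 0.311.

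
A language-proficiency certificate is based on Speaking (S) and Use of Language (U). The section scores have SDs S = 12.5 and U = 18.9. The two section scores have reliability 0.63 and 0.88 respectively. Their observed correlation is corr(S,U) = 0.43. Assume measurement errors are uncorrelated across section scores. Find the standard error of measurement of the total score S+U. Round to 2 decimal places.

10.03

Var(total) = 513.46 + 203.175 = 716.635.
True-score variance = 412.782 + 203.175 = 615.957, so reliability = 0.8595.
Error variance = 716.635 − 615.957 = 100.678; SEM = √100.678 = 10.03.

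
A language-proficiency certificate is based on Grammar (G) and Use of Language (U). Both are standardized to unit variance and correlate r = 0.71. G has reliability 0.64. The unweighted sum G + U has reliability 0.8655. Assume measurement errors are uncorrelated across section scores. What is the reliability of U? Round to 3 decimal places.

Var(G+U) = 2 + 2·0.71 = 3.420.
True-score variance = ρ_G + ρ_U + 2·0.71, so 0.8655 = (0.64 + ρ_U + 1.42) / 3.420.
ρ_U = 0.8655·3.420 − 0.64 − 1.42 = 0.900.

0.900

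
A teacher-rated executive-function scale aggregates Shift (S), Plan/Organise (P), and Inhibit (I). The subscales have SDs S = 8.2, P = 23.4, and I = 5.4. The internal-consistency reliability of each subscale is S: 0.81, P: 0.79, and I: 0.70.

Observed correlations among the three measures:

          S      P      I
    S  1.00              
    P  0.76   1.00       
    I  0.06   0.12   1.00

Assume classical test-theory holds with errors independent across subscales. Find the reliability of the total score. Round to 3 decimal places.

Var(S+P+I) = 8.2² + 23.4² + 5.4² + 2·[8.2·23.4·0.76 + 8.2·5.4·0.06 + 23.4·5.4·0.12] = 643.96 + 327.298 = 971.258.
With uncorrelated errors the cross-covariances are all true-score covariance, so they carry over unchanged; only the diagonal terms shrink to ρᵢσᵢ².
True-score variance = [8.2²·0.81 + 23.4²·0.79 + 5.4²·0.70] + 327.298 = 507.449 + 327.298 = 834.746.
Reliability = 834.746 / 971.258 = 0.859.

0.859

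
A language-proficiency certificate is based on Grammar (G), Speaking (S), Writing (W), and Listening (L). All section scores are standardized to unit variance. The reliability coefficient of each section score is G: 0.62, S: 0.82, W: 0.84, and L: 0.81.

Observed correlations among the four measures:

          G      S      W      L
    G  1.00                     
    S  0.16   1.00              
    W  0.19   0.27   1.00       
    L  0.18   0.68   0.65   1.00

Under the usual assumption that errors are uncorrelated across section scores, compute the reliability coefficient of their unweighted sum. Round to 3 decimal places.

Var(G+S+W+L) = 4 + 2·[0.16 + 0.19 + 0.18 + 0.27 + 0.68 + 0.65] = 4 + 4.26 = 8.26.
With uncorrelated errors the cross-covariances are all true-score covariance, so they carry over unchanged; only the diagonal terms shrink to ρᵢσᵢ².
True-score variance = [0.62 + 0.82 + 0.84 + 0.81] + 4.26 = 3.09 + 4.26 = 7.35.
Reliability = 7.35 / 8.26 = 0.890.

0.890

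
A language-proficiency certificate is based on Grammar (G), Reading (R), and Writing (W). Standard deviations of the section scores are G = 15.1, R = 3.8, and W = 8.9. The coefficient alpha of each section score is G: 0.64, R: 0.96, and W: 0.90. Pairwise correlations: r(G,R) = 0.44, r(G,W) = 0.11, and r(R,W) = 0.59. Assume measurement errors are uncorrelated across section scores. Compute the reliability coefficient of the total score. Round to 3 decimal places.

0.795

Var(G+R+W) = 15.1² + 3.8² + 8.9² + 2·[15.1·3.8·0.44 + 15.1·8.9·0.11 + 3.8·8.9·0.59] = 321.66 + 119.968 = 441.628.
Under uncorrelated errors the observed covariances equal the true-score covariances, so only the own-variance terms attenuate.
True-score variance = [15.1²·0.64 + 3.8²·0.96 + 8.9²·0.90] + 119.968 = 231.078 + 119.968 = 351.046.
Reliability = 351.046 / 441.628 = 0.795.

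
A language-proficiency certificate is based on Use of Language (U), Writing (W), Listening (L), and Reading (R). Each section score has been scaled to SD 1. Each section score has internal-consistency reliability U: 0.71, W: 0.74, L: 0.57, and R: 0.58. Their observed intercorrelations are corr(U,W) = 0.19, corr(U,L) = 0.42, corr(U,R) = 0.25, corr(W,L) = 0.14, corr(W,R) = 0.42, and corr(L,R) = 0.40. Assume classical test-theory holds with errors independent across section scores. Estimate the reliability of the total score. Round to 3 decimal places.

Var(U+W+L+R) = 4 + 2·[0.19 + 0.42 + 0.25 + 0.14 + 0.42 + 0.40] = 4 + 3.64 = 7.64.
With uncorrelated errors the cross-covariances are all true-score covariance, so they carry over unchanged; only the diagonal terms shrink to ρᵢσᵢ².
True-score variance = [0.71 + 0.74 + 0.57 + 0.58] + 3.64 = 2.6 + 3.64 = 6.24.
Reliability = 6.24 / 7.64 = 0.817.

0.817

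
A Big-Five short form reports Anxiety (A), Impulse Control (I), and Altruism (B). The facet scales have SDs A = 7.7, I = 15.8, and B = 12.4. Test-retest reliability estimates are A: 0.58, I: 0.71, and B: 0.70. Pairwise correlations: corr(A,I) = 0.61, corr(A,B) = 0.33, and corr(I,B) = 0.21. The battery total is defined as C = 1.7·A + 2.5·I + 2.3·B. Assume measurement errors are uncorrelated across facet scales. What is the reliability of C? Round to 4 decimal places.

Var(C) = 1.7²·7.7² + 2.5²·15.8² + 2.3²·12.4² + 2·[4.25·7.7·15.8·0.61 + 3.91·7.7·12.4·0.33 + 5.75·15.8·12.4·0.21] = 2544.99 + 1350.35 = 3895.34.
Under uncorrelated errors the observed covariances equal the true-score covariances, so only the own-variance terms attenuate.
True-score variance = [1.7²·7.7²·0.58 + 2.5²·15.8²·0.71 + 2.3²·12.4²·0.70] + 1350.35 = 1776.53 + 1350.35 = 3126.88.
Reliability = 3126.88 / 3895.34 = 0.8027.

0.8027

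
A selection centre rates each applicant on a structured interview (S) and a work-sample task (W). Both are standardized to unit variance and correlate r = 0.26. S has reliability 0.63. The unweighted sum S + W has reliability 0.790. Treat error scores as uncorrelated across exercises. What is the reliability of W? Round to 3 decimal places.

Var(S+W) = 2 + 2·0.26 = 2.520.
True-score variance = ρ_S + ρ_W + 2·0.26, so 0.790 = (0.63 + ρ_W + 0.52) / 2.520.
ρ_W = 0.790·2.520 − 0.63 − 0.52 = 0.841.

0.841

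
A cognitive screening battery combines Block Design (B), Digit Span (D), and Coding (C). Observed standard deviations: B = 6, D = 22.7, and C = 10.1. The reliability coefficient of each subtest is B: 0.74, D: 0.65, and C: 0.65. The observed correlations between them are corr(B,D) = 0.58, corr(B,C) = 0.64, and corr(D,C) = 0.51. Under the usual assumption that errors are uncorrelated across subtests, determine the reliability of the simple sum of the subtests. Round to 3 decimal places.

Var(B+D+C) = 6² + 22.7² + 10.1² + 2·[6·22.7·0.58 + 6·10.1·0.64 + 22.7·10.1·0.51] = 653.3 + 469.415 = 1122.72.
With uncorrelated errors the cross-covariances are all true-score covariance, so they carry over unchanged; only the diagonal terms shrink to ρᵢσᵢ².
True-score variance = [6²·0.74 + 22.7²·0.65 + 10.1²·0.65] + 469.415 = 427.885 + 469.415 = 897.3.
Reliability = 897.3 / 1122.72 = 0.799.

0.799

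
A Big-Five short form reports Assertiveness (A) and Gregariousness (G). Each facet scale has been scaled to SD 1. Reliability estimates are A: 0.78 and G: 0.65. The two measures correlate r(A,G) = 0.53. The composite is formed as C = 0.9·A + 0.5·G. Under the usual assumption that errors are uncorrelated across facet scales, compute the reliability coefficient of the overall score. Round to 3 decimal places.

Var(C) = 0.9² + 0.5² + 2·[0.45·0.53] = 1.06 + 0.477 = 1.537.
With uncorrelated errors the cross-covariances are all true-score covariance, so they carry over unchanged; only the diagonal terms shrink to ρᵢσᵢ².
True-score variance = [0.9²·0.78 + 0.5²·0.65] + 0.477 = 0.7943 + 0.477 = 1.2713.
Reliability = 1.2713 / 1.537 = 0.827.

0.827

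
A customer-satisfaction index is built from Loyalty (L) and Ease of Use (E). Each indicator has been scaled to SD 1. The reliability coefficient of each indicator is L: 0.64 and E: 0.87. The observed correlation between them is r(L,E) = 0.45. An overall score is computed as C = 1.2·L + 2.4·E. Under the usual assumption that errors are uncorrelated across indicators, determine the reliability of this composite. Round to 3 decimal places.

Var(C) = 1.2² + 2.4² + 2·[2.88·0.45] = 7.2 + 2.592 = 9.792.
Because errors are independent across components, Cov(Tᵢ,Tⱼ) = Cov(Xᵢ,Xⱼ); the off-diagonal part of the true-score variance is the same as above.
True-score variance = [1.2²·0.64 + 2.4²·0.87] + 2.592 = 5.9328 + 2.592 = 8.5248.
Reliability = 8.5248 / 9.792 = 0.871.

0.871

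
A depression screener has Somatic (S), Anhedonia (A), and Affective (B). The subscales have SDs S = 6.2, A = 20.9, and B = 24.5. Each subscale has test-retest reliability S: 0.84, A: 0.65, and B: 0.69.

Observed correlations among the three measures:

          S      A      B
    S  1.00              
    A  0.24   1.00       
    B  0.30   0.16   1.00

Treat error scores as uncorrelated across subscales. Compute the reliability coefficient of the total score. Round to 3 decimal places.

0.752

Var(S+A+B) = 6.2² + 20.9² + 24.5² + 2·[6.2·20.9·0.24 + 6.2·24.5·0.30 + 20.9·24.5·0.16] = 1075.5 + 317.194 = 1392.69.
Under uncorrelated errors the observed covariances equal the true-score covariances, so only the own-variance terms attenuate.
True-score variance = [6.2²·0.84 + 20.9²·0.65 + 24.5²·0.69] + 317.194 = 730.389 + 317.194 = 1047.58.
Reliability = 1047.58 / 1392.69 = 0.752.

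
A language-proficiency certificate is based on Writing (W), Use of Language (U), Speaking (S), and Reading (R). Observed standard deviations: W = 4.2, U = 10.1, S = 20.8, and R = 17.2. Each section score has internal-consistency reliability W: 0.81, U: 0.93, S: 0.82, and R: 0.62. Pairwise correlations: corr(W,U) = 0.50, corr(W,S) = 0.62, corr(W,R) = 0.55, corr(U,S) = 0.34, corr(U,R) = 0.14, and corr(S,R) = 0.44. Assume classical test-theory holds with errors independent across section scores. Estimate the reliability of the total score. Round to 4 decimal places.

0.8733

Var(W+U+S+R) = 4.2² + 10.1² + 20.8² + 17.2² + 2·[4.2·10.1·0.50 + 4.2·20.8·0.62 + 4.2·17.2·0.55 + 10.1·20.8·0.34 + 10.1·17.2·0.14 + 20.8·17.2·0.44] = 848.13 + 736.535 = 1584.67.
Under uncorrelated errors the observed covariances equal the true-score covariances, so only the own-variance terms attenuate.
True-score variance = [4.2²·0.81 + 10.1²·0.93 + 20.8²·0.82 + 17.2²·0.62] + 736.535 = 647.343 + 736.535 = 1383.88.
Reliability = 1383.88 / 1584.67 = 0.8733.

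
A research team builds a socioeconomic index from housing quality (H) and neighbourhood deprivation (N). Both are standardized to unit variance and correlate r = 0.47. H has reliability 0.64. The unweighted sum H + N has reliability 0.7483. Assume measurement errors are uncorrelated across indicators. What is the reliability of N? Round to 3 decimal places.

Var(H+N) = 2 + 2·0.47 = 2.940.
True-score variance = ρ_H + ρ_N + 2·0.47, so 0.7483 = (0.64 + ρ_N + 0.94) / 2.940.
ρ_N = 0.7483·2.940 − 0.64 − 0.94 = 0.620.

0.620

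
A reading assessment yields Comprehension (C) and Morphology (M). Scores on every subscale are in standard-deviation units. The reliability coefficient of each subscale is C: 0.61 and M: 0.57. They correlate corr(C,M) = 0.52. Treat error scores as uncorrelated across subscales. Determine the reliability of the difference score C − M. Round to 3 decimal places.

0.146

Var(C−M) = 1 + 1 − 2·0.52 = 2 − 1.04 = 0.96.
With uncorrelated errors the cross-covariances are all true-score covariance, so they carry over unchanged; only the diagonal terms shrink to ρᵢσᵢ².
True-score variance = [0.61 + 0.57] − 1.04 = 1.18 − 1.04 = 0.14.
Reliability = 0.14 / 0.96 = 0.146.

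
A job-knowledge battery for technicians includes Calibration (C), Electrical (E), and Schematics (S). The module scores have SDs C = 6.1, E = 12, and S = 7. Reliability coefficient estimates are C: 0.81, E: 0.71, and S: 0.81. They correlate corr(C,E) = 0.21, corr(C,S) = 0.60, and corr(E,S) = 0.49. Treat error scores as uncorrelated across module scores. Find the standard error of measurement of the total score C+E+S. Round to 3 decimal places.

Var(total) = 230.21 + 164.304 = 394.514.
True-score variance = 172.07 + 164.304 = 336.374, so reliability = 0.8526.
Error variance = 394.514 − 336.374 = 58.1399; SEM = √58.1399 = 7.625.

7.625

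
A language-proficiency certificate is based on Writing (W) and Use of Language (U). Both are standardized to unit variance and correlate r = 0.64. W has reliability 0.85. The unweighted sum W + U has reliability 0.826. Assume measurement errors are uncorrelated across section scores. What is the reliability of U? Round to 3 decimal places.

Var(W+U) = 2 + 2·0.64 = 3.280.
True-score variance = ρ_W + ρ_U + 2·0.64, so 0.826 = (0.85 + ρ_U + 1.28) / 3.280.
ρ_U = 0.826·3.280 − 0.85 − 1.28 = 0.579.

0.579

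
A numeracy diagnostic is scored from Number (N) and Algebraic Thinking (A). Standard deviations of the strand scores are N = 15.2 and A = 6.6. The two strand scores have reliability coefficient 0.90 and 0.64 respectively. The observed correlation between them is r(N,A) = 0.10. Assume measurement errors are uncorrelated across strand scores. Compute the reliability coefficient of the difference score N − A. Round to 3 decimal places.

Var(N−A) = 15.2² + 6.6² − 2·15.2·6.6·0.10 = 274.6 − 20.064 = 254.536.
With uncorrelated errors the cross-covariances are all true-score covariance, so they carry over unchanged; only the diagonal terms shrink to ρᵢσᵢ².
True-score variance = [15.2²·0.90 + 6.6²·0.64] − 20.064 = 235.814 − 20.064 = 215.75.
Reliability = 215.75 / 254.536 = 0.848.

0.848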